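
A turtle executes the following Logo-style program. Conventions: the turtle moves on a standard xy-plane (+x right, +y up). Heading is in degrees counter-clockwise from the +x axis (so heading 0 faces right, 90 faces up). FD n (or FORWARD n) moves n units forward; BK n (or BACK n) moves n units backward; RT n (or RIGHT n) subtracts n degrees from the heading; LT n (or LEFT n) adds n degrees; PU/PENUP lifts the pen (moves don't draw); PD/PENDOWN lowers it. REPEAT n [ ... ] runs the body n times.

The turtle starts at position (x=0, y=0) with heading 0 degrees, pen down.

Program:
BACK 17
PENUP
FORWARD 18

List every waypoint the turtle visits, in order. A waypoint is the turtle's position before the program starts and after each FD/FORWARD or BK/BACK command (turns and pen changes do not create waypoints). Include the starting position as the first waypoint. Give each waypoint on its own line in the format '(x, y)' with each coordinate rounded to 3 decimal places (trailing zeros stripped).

Answer: (0, 0)
(-17, 0)
(1, 0)

Derivation:
Executing turtle program step by step:
Start: pos=(0,0), heading=0, pen down
BK 17: (0,0) -> (-17,0) [heading=0, draw]
PU: pen up
FD 18: (-17,0) -> (1,0) [heading=0, move]
Final: pos=(1,0), heading=0, 1 segment(s) drawn
Waypoints (3 total):
(0, 0)
(-17, 0)
(1, 0)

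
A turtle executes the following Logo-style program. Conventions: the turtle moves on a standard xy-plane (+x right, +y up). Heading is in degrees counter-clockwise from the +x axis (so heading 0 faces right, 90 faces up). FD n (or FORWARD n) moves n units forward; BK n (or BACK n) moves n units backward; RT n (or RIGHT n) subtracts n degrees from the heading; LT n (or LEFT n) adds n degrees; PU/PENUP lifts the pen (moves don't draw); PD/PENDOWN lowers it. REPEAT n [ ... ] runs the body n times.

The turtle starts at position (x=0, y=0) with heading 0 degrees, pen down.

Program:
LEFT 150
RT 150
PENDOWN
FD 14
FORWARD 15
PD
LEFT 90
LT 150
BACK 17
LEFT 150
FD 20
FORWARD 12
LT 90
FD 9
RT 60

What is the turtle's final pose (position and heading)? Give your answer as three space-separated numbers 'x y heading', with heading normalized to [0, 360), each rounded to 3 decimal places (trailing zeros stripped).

Answer: 60.713 38.517 60

Derivation:
Executing turtle program step by step:
Start: pos=(0,0), heading=0, pen down
LT 150: heading 0 -> 150
RT 150: heading 150 -> 0
PD: pen down
FD 14: (0,0) -> (14,0) [heading=0, draw]
FD 15: (14,0) -> (29,0) [heading=0, draw]
PD: pen down
LT 90: heading 0 -> 90
LT 150: heading 90 -> 240
BK 17: (29,0) -> (37.5,14.722) [heading=240, draw]
LT 150: heading 240 -> 30
FD 20: (37.5,14.722) -> (54.821,24.722) [heading=30, draw]
FD 12: (54.821,24.722) -> (65.213,30.722) [heading=30, draw]
LT 90: heading 30 -> 120
FD 9: (65.213,30.722) -> (60.713,38.517) [heading=120, draw]
RT 60: heading 120 -> 60
Final: pos=(60.713,38.517), heading=60, 6 segment(s) drawn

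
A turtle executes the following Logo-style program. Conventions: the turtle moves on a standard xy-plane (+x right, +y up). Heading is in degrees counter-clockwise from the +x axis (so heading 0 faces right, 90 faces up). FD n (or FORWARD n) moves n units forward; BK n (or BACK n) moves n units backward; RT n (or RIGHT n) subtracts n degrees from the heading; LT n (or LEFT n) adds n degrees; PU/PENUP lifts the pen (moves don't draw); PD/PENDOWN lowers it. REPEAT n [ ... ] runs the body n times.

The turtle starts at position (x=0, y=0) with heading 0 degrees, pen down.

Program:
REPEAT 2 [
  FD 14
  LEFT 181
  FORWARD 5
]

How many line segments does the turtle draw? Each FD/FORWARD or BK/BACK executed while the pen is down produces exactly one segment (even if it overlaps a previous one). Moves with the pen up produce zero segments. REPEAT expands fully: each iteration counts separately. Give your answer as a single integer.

Executing turtle program step by step:
Start: pos=(0,0), heading=0, pen down
REPEAT 2 [
  -- iteration 1/2 --
  FD 14: (0,0) -> (14,0) [heading=0, draw]
  LT 181: heading 0 -> 181
  FD 5: (14,0) -> (9.001,-0.087) [heading=181, draw]
  -- iteration 2/2 --
  FD 14: (9.001,-0.087) -> (-4.997,-0.332) [heading=181, draw]
  LT 181: heading 181 -> 2
  FD 5: (-4.997,-0.332) -> (0,-0.157) [heading=2, draw]
]
Final: pos=(0,-0.157), heading=2, 4 segment(s) drawn
Segments drawn: 4

Answer: 4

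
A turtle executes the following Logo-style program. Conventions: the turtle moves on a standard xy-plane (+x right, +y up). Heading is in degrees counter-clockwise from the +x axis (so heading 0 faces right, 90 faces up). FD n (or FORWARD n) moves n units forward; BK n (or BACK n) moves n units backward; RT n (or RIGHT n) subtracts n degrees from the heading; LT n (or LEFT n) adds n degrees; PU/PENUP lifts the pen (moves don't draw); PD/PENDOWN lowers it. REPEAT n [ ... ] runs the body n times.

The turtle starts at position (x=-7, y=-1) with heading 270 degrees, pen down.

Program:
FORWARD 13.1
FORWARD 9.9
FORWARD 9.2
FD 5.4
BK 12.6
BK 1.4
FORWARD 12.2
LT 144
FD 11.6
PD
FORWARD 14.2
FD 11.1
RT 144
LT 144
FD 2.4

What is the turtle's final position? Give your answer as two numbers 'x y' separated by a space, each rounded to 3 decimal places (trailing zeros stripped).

Answer: 16.1 -5.006

Derivation:
Executing turtle program step by step:
Start: pos=(-7,-1), heading=270, pen down
FD 13.1: (-7,-1) -> (-7,-14.1) [heading=270, draw]
FD 9.9: (-7,-14.1) -> (-7,-24) [heading=270, draw]
FD 9.2: (-7,-24) -> (-7,-33.2) [heading=270, draw]
FD 5.4: (-7,-33.2) -> (-7,-38.6) [heading=270, draw]
BK 12.6: (-7,-38.6) -> (-7,-26) [heading=270, draw]
BK 1.4: (-7,-26) -> (-7,-24.6) [heading=270, draw]
FD 12.2: (-7,-24.6) -> (-7,-36.8) [heading=270, draw]
LT 144: heading 270 -> 54
FD 11.6: (-7,-36.8) -> (-0.182,-27.415) [heading=54, draw]
PD: pen down
FD 14.2: (-0.182,-27.415) -> (8.165,-15.927) [heading=54, draw]
FD 11.1: (8.165,-15.927) -> (14.689,-6.947) [heading=54, draw]
RT 144: heading 54 -> 270
LT 144: heading 270 -> 54
FD 2.4: (14.689,-6.947) -> (16.1,-5.006) [heading=54, draw]
Final: pos=(16.1,-5.006), heading=54, 11 segment(s) drawn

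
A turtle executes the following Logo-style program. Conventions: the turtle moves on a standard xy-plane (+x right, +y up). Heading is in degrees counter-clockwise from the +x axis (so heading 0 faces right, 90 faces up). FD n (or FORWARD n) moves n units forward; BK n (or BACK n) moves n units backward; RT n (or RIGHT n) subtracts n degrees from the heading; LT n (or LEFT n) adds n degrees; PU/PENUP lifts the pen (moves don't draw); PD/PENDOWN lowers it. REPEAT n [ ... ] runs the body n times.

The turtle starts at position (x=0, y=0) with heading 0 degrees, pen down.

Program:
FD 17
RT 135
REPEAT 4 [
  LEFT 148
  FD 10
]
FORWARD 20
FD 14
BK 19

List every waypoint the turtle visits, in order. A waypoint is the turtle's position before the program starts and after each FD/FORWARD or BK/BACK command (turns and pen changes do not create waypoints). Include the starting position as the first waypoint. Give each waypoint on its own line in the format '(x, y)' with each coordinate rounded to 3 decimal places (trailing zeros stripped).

Answer: (0, 0)
(17, 0)
(26.744, 2.25)
(17.289, 5.505)
(23.582, -2.266)
(22.363, 7.659)
(19.926, 27.51)
(18.219, 41.406)
(20.535, 22.547)

Derivation:
Executing turtle program step by step:
Start: pos=(0,0), heading=0, pen down
FD 17: (0,0) -> (17,0) [heading=0, draw]
RT 135: heading 0 -> 225
REPEAT 4 [
  -- iteration 1/4 --
  LT 148: heading 225 -> 13
  FD 10: (17,0) -> (26.744,2.25) [heading=13, draw]
  -- iteration 2/4 --
  LT 148: heading 13 -> 161
  FD 10: (26.744,2.25) -> (17.289,5.505) [heading=161, draw]
  -- iteration 3/4 --
  LT 148: heading 161 -> 309
  FD 10: (17.289,5.505) -> (23.582,-2.266) [heading=309, draw]
  -- iteration 4/4 --
  LT 148: heading 309 -> 97
  FD 10: (23.582,-2.266) -> (22.363,7.659) [heading=97, draw]
]
FD 20: (22.363,7.659) -> (19.926,27.51) [heading=97, draw]
FD 14: (19.926,27.51) -> (18.219,41.406) [heading=97, draw]
BK 19: (18.219,41.406) -> (20.535,22.547) [heading=97, draw]
Final: pos=(20.535,22.547), heading=97, 8 segment(s) drawn
Waypoints (9 total):
(0, 0)
(17, 0)
(26.744, 2.25)
(17.289, 5.505)
(23.582, -2.266)
(22.363, 7.659)
(19.926, 27.51)
(18.219, 41.406)
(20.535, 22.547)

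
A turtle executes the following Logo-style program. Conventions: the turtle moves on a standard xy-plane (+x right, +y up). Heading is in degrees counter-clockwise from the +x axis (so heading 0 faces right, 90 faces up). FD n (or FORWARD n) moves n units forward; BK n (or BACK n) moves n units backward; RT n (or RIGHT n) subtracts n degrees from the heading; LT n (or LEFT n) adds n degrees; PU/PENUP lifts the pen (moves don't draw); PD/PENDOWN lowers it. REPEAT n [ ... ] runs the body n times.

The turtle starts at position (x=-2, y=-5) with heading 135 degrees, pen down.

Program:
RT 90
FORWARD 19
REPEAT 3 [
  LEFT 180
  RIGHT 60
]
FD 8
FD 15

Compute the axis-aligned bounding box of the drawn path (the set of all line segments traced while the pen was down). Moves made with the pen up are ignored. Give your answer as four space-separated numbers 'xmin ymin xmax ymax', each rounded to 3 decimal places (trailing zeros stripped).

Executing turtle program step by step:
Start: pos=(-2,-5), heading=135, pen down
RT 90: heading 135 -> 45
FD 19: (-2,-5) -> (11.435,8.435) [heading=45, draw]
REPEAT 3 [
  -- iteration 1/3 --
  LT 180: heading 45 -> 225
  RT 60: heading 225 -> 165
  -- iteration 2/3 --
  LT 180: heading 165 -> 345
  RT 60: heading 345 -> 285
  -- iteration 3/3 --
  LT 180: heading 285 -> 105
  RT 60: heading 105 -> 45
]
FD 8: (11.435,8.435) -> (17.092,14.092) [heading=45, draw]
FD 15: (17.092,14.092) -> (27.698,24.698) [heading=45, draw]
Final: pos=(27.698,24.698), heading=45, 3 segment(s) drawn

Segment endpoints: x in {-2, 11.435, 17.092, 27.698}, y in {-5, 8.435, 14.092, 24.698}
xmin=-2, ymin=-5, xmax=27.698, ymax=24.698

Answer: -2 -5 27.698 24.698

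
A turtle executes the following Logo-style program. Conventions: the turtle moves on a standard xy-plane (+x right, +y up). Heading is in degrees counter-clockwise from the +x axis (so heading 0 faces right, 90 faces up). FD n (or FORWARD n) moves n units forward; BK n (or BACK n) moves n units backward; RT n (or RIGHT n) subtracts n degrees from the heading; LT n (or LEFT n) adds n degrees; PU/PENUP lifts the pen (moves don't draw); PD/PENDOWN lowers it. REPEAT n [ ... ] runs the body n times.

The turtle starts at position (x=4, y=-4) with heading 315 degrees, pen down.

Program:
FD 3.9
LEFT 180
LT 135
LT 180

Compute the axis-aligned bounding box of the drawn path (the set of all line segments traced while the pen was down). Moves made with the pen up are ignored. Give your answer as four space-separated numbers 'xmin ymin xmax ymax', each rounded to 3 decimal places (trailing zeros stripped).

Executing turtle program step by step:
Start: pos=(4,-4), heading=315, pen down
FD 3.9: (4,-4) -> (6.758,-6.758) [heading=315, draw]
LT 180: heading 315 -> 135
LT 135: heading 135 -> 270
LT 180: heading 270 -> 90
Final: pos=(6.758,-6.758), heading=90, 1 segment(s) drawn

Segment endpoints: x in {4, 6.758}, y in {-6.758, -4}
xmin=4, ymin=-6.758, xmax=6.758, ymax=-4

Answer: 4 -6.758 6.758 -4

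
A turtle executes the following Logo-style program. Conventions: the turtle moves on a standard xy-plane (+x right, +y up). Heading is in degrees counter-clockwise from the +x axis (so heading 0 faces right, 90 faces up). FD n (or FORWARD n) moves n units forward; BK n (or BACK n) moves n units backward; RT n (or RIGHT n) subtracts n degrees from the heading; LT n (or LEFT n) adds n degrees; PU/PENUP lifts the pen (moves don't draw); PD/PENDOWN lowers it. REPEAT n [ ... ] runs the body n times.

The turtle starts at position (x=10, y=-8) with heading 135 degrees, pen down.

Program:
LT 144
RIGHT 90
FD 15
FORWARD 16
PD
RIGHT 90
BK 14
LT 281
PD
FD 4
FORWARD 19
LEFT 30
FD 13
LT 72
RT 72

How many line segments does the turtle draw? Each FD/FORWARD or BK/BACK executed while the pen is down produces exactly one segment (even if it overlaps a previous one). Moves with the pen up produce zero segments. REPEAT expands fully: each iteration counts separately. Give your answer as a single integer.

Answer: 6

Derivation:
Executing turtle program step by step:
Start: pos=(10,-8), heading=135, pen down
LT 144: heading 135 -> 279
RT 90: heading 279 -> 189
FD 15: (10,-8) -> (-4.815,-10.347) [heading=189, draw]
FD 16: (-4.815,-10.347) -> (-20.618,-12.849) [heading=189, draw]
PD: pen down
RT 90: heading 189 -> 99
BK 14: (-20.618,-12.849) -> (-18.428,-26.677) [heading=99, draw]
LT 281: heading 99 -> 20
PD: pen down
FD 4: (-18.428,-26.677) -> (-14.669,-25.309) [heading=20, draw]
FD 19: (-14.669,-25.309) -> (3.185,-18.811) [heading=20, draw]
LT 30: heading 20 -> 50
FD 13: (3.185,-18.811) -> (11.541,-8.852) [heading=50, draw]
LT 72: heading 50 -> 122
RT 72: heading 122 -> 50
Final: pos=(11.541,-8.852), heading=50, 6 segment(s) drawn
Segments drawn: 6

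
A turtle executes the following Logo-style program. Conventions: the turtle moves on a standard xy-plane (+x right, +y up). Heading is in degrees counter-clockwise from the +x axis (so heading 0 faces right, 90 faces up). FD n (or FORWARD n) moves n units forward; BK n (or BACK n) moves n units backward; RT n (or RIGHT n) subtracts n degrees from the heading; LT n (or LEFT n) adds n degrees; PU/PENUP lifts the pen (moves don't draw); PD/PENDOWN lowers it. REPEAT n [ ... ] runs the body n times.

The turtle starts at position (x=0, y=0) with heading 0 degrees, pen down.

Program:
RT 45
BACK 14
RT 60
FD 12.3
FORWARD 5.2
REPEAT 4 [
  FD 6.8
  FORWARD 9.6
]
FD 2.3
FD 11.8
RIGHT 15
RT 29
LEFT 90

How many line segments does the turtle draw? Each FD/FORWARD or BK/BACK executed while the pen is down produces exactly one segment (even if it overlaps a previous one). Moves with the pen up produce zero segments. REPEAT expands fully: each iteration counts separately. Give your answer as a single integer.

Answer: 13

Derivation:
Executing turtle program step by step:
Start: pos=(0,0), heading=0, pen down
RT 45: heading 0 -> 315
BK 14: (0,0) -> (-9.899,9.899) [heading=315, draw]
RT 60: heading 315 -> 255
FD 12.3: (-9.899,9.899) -> (-13.083,-1.981) [heading=255, draw]
FD 5.2: (-13.083,-1.981) -> (-14.429,-7.004) [heading=255, draw]
REPEAT 4 [
  -- iteration 1/4 --
  FD 6.8: (-14.429,-7.004) -> (-16.189,-13.573) [heading=255, draw]
  FD 9.6: (-16.189,-13.573) -> (-18.673,-22.845) [heading=255, draw]
  -- iteration 2/4 --
  FD 6.8: (-18.673,-22.845) -> (-20.433,-29.414) [heading=255, draw]
  FD 9.6: (-20.433,-29.414) -> (-22.918,-38.687) [heading=255, draw]
  -- iteration 3/4 --
  FD 6.8: (-22.918,-38.687) -> (-24.678,-45.255) [heading=255, draw]
  FD 9.6: (-24.678,-45.255) -> (-27.163,-54.528) [heading=255, draw]
  -- iteration 4/4 --
  FD 6.8: (-27.163,-54.528) -> (-28.923,-61.096) [heading=255, draw]
  FD 9.6: (-28.923,-61.096) -> (-31.407,-70.369) [heading=255, draw]
]
FD 2.3: (-31.407,-70.369) -> (-32.003,-72.591) [heading=255, draw]
FD 11.8: (-32.003,-72.591) -> (-35.057,-83.988) [heading=255, draw]
RT 15: heading 255 -> 240
RT 29: heading 240 -> 211
LT 90: heading 211 -> 301
Final: pos=(-35.057,-83.988), heading=301, 13 segment(s) drawn
Segments drawn: 13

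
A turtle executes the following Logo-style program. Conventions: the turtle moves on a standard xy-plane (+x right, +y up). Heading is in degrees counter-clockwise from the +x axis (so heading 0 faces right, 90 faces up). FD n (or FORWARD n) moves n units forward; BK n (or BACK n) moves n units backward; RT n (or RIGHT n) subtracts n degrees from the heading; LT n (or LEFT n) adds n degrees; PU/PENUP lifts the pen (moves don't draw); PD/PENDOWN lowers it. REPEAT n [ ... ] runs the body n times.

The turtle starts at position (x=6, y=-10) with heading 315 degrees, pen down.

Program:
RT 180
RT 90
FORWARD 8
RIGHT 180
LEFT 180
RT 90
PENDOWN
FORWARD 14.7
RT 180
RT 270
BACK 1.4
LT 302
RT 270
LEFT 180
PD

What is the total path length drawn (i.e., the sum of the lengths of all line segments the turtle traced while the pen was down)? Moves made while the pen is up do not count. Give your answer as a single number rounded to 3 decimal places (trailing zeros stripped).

Answer: 24.1

Derivation:
Executing turtle program step by step:
Start: pos=(6,-10), heading=315, pen down
RT 180: heading 315 -> 135
RT 90: heading 135 -> 45
FD 8: (6,-10) -> (11.657,-4.343) [heading=45, draw]
RT 180: heading 45 -> 225
LT 180: heading 225 -> 45
RT 90: heading 45 -> 315
PD: pen down
FD 14.7: (11.657,-4.343) -> (22.051,-14.738) [heading=315, draw]
RT 180: heading 315 -> 135
RT 270: heading 135 -> 225
BK 1.4: (22.051,-14.738) -> (23.041,-13.748) [heading=225, draw]
LT 302: heading 225 -> 167
RT 270: heading 167 -> 257
LT 180: heading 257 -> 77
PD: pen down
Final: pos=(23.041,-13.748), heading=77, 3 segment(s) drawn

Segment lengths:
  seg 1: (6,-10) -> (11.657,-4.343), length = 8
  seg 2: (11.657,-4.343) -> (22.051,-14.738), length = 14.7
  seg 3: (22.051,-14.738) -> (23.041,-13.748), length = 1.4
Total = 24.1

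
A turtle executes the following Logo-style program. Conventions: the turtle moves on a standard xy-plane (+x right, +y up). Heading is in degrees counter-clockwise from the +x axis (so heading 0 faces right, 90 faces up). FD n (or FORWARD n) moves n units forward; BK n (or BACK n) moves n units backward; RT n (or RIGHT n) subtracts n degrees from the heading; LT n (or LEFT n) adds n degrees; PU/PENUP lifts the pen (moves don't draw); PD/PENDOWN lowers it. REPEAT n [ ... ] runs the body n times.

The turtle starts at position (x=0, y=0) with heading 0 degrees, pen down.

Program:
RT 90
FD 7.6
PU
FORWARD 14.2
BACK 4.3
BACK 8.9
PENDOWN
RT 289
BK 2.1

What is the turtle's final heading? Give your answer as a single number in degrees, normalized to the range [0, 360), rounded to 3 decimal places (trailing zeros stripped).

Answer: 341

Derivation:
Executing turtle program step by step:
Start: pos=(0,0), heading=0, pen down
RT 90: heading 0 -> 270
FD 7.6: (0,0) -> (0,-7.6) [heading=270, draw]
PU: pen up
FD 14.2: (0,-7.6) -> (0,-21.8) [heading=270, move]
BK 4.3: (0,-21.8) -> (0,-17.5) [heading=270, move]
BK 8.9: (0,-17.5) -> (0,-8.6) [heading=270, move]
PD: pen down
RT 289: heading 270 -> 341
BK 2.1: (0,-8.6) -> (-1.986,-7.916) [heading=341, draw]
Final: pos=(-1.986,-7.916), heading=341, 2 segment(s) drawn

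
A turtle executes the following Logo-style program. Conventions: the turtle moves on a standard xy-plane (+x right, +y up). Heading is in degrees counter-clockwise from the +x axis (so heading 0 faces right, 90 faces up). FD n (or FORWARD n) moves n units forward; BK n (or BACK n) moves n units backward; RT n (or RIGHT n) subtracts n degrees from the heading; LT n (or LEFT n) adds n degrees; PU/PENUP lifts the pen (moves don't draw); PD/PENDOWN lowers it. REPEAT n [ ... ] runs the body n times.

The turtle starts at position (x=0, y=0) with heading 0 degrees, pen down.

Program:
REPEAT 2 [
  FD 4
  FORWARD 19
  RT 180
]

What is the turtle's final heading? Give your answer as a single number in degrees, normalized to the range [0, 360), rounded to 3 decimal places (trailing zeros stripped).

Answer: 0

Derivation:
Executing turtle program step by step:
Start: pos=(0,0), heading=0, pen down
REPEAT 2 [
  -- iteration 1/2 --
  FD 4: (0,0) -> (4,0) [heading=0, draw]
  FD 19: (4,0) -> (23,0) [heading=0, draw]
  RT 180: heading 0 -> 180
  -- iteration 2/2 --
  FD 4: (23,0) -> (19,0) [heading=180, draw]
  FD 19: (19,0) -> (0,0) [heading=180, draw]
  RT 180: heading 180 -> 0
]
Final: pos=(0,0), heading=0, 4 segment(s) drawn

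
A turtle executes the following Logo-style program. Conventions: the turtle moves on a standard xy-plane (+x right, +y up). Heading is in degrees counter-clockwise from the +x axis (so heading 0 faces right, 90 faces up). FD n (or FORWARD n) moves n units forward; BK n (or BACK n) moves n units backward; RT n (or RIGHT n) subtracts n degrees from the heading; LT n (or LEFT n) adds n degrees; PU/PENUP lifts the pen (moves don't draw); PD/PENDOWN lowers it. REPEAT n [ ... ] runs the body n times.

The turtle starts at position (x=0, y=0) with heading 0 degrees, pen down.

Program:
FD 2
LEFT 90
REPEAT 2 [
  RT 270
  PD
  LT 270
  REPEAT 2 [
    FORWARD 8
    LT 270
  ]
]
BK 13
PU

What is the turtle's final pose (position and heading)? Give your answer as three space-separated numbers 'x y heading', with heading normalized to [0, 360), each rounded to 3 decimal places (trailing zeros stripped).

Executing turtle program step by step:
Start: pos=(0,0), heading=0, pen down
FD 2: (0,0) -> (2,0) [heading=0, draw]
LT 90: heading 0 -> 90
REPEAT 2 [
  -- iteration 1/2 --
  RT 270: heading 90 -> 180
  PD: pen down
  LT 270: heading 180 -> 90
  REPEAT 2 [
    -- iteration 1/2 --
    FD 8: (2,0) -> (2,8) [heading=90, draw]
    LT 270: heading 90 -> 0
    -- iteration 2/2 --
    FD 8: (2,8) -> (10,8) [heading=0, draw]
    LT 270: heading 0 -> 270
  ]
  -- iteration 2/2 --
  RT 270: heading 270 -> 0
  PD: pen down
  LT 270: heading 0 -> 270
  REPEAT 2 [
    -- iteration 1/2 --
    FD 8: (10,8) -> (10,0) [heading=270, draw]
    LT 270: heading 270 -> 180
    -- iteration 2/2 --
    FD 8: (10,0) -> (2,0) [heading=180, draw]
    LT 270: heading 180 -> 90
  ]
]
BK 13: (2,0) -> (2,-13) [heading=90, draw]
PU: pen up
Final: pos=(2,-13), heading=90, 6 segment(s) drawn

Answer: 2 -13 90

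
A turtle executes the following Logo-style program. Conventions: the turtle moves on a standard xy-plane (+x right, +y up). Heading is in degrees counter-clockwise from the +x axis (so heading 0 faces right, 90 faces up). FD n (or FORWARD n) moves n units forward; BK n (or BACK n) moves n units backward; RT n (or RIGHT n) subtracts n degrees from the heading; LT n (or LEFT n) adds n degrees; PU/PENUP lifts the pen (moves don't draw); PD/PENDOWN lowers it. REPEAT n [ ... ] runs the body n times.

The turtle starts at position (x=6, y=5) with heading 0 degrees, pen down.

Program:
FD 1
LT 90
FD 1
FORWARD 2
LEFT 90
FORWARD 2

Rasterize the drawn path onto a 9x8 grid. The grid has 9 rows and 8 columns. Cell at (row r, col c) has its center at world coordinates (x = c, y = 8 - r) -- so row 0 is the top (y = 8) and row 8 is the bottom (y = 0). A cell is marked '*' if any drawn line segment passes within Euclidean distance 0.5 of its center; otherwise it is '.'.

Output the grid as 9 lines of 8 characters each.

Answer: .....***
.......*
.......*
......**
........
........
........
........
........

Derivation:
Segment 0: (6,5) -> (7,5)
Segment 1: (7,5) -> (7,6)
Segment 2: (7,6) -> (7,8)
Segment 3: (7,8) -> (5,8)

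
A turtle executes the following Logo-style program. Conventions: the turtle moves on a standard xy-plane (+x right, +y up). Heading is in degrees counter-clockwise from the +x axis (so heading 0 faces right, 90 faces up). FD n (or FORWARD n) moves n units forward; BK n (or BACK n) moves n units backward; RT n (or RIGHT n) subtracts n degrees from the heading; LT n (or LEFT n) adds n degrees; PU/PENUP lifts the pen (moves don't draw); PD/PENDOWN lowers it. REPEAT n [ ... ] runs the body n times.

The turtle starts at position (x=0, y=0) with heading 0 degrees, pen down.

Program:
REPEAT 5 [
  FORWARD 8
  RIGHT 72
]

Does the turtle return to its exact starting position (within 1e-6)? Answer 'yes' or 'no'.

Answer: yes

Derivation:
Executing turtle program step by step:
Start: pos=(0,0), heading=0, pen down
REPEAT 5 [
  -- iteration 1/5 --
  FD 8: (0,0) -> (8,0) [heading=0, draw]
  RT 72: heading 0 -> 288
  -- iteration 2/5 --
  FD 8: (8,0) -> (10.472,-7.608) [heading=288, draw]
  RT 72: heading 288 -> 216
  -- iteration 3/5 --
  FD 8: (10.472,-7.608) -> (4,-12.311) [heading=216, draw]
  RT 72: heading 216 -> 144
  -- iteration 4/5 --
  FD 8: (4,-12.311) -> (-2.472,-7.608) [heading=144, draw]
  RT 72: heading 144 -> 72
  -- iteration 5/5 --
  FD 8: (-2.472,-7.608) -> (0,0) [heading=72, draw]
  RT 72: heading 72 -> 0
]
Final: pos=(0,0), heading=0, 5 segment(s) drawn

Start position: (0, 0)
Final position: (0, 0)
Distance = 0; < 1e-6 -> CLOSED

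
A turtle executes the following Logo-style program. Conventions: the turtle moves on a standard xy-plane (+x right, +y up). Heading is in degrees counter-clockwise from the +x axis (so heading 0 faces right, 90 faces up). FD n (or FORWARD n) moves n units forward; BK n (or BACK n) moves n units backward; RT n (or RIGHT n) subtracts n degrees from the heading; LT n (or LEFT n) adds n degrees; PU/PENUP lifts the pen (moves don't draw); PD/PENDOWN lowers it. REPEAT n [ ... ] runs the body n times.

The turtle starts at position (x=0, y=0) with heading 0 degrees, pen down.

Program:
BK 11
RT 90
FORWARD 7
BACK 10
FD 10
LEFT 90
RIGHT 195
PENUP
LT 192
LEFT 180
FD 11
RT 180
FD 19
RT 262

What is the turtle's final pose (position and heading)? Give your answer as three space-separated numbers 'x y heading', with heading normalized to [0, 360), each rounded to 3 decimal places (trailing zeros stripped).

Answer: -3.011 -7.419 95

Derivation:
Executing turtle program step by step:
Start: pos=(0,0), heading=0, pen down
BK 11: (0,0) -> (-11,0) [heading=0, draw]
RT 90: heading 0 -> 270
FD 7: (-11,0) -> (-11,-7) [heading=270, draw]
BK 10: (-11,-7) -> (-11,3) [heading=270, draw]
FD 10: (-11,3) -> (-11,-7) [heading=270, draw]
LT 90: heading 270 -> 0
RT 195: heading 0 -> 165
PU: pen up
LT 192: heading 165 -> 357
LT 180: heading 357 -> 177
FD 11: (-11,-7) -> (-21.985,-6.424) [heading=177, move]
RT 180: heading 177 -> 357
FD 19: (-21.985,-6.424) -> (-3.011,-7.419) [heading=357, move]
RT 262: heading 357 -> 95
Final: pos=(-3.011,-7.419), heading=95, 4 segment(s) drawn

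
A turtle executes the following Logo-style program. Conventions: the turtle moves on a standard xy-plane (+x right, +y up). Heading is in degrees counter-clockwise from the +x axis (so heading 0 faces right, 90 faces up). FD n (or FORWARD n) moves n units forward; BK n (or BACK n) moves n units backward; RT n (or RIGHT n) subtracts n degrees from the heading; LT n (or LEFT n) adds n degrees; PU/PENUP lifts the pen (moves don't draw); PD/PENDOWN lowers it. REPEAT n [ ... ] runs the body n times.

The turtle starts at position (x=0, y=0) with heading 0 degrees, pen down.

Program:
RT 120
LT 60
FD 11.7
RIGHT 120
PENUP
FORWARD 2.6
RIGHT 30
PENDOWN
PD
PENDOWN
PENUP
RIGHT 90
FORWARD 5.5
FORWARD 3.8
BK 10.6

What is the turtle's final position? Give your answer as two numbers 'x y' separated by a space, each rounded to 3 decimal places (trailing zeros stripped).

Executing turtle program step by step:
Start: pos=(0,0), heading=0, pen down
RT 120: heading 0 -> 240
LT 60: heading 240 -> 300
FD 11.7: (0,0) -> (5.85,-10.132) [heading=300, draw]
RT 120: heading 300 -> 180
PU: pen up
FD 2.6: (5.85,-10.132) -> (3.25,-10.132) [heading=180, move]
RT 30: heading 180 -> 150
PD: pen down
PD: pen down
PD: pen down
PU: pen up
RT 90: heading 150 -> 60
FD 5.5: (3.25,-10.132) -> (6,-5.369) [heading=60, move]
FD 3.8: (6,-5.369) -> (7.9,-2.078) [heading=60, move]
BK 10.6: (7.9,-2.078) -> (2.6,-11.258) [heading=60, move]
Final: pos=(2.6,-11.258), heading=60, 1 segment(s) drawn

Answer: 2.6 -11.258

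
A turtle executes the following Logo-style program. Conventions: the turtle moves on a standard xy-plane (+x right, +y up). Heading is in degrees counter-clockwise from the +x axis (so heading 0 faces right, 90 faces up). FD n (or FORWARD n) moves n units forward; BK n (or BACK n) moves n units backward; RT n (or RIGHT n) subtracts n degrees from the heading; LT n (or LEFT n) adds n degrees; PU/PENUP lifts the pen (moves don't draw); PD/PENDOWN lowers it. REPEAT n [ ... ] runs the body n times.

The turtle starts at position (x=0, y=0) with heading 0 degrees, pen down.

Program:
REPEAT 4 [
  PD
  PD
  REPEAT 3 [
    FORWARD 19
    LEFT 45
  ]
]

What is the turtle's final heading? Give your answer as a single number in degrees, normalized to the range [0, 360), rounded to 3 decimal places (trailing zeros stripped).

Answer: 180

Derivation:
Executing turtle program step by step:
Start: pos=(0,0), heading=0, pen down
REPEAT 4 [
  -- iteration 1/4 --
  PD: pen down
  PD: pen down
  REPEAT 3 [
    -- iteration 1/3 --
    FD 19: (0,0) -> (19,0) [heading=0, draw]
    LT 45: heading 0 -> 45
    -- iteration 2/3 --
    FD 19: (19,0) -> (32.435,13.435) [heading=45, draw]
    LT 45: heading 45 -> 90
    -- iteration 3/3 --
    FD 19: (32.435,13.435) -> (32.435,32.435) [heading=90, draw]
    LT 45: heading 90 -> 135
  ]
  -- iteration 2/4 --
  PD: pen down
  PD: pen down
  REPEAT 3 [
    -- iteration 1/3 --
    FD 19: (32.435,32.435) -> (19,45.87) [heading=135, draw]
    LT 45: heading 135 -> 180
    -- iteration 2/3 --
    FD 19: (19,45.87) -> (0,45.87) [heading=180, draw]
    LT 45: heading 180 -> 225
    -- iteration 3/3 --
    FD 19: (0,45.87) -> (-13.435,32.435) [heading=225, draw]
    LT 45: heading 225 -> 270
  ]
  -- iteration 3/4 --
  PD: pen down
  PD: pen down
  REPEAT 3 [
    -- iteration 1/3 --
    FD 19: (-13.435,32.435) -> (-13.435,13.435) [heading=270, draw]
    LT 45: heading 270 -> 315
    -- iteration 2/3 --
    FD 19: (-13.435,13.435) -> (0,0) [heading=315, draw]
    LT 45: heading 315 -> 0
    -- iteration 3/3 --
    FD 19: (0,0) -> (19,0) [heading=0, draw]
    LT 45: heading 0 -> 45
  ]
  -- iteration 4/4 --
  PD: pen down
  PD: pen down
  REPEAT 3 [
    -- iteration 1/3 --
    FD 19: (19,0) -> (32.435,13.435) [heading=45, draw]
    LT 45: heading 45 -> 90
    -- iteration 2/3 --
    FD 19: (32.435,13.435) -> (32.435,32.435) [heading=90, draw]
    LT 45: heading 90 -> 135
    -- iteration 3/3 --
    FD 19: (32.435,32.435) -> (19,45.87) [heading=135, draw]
    LT 45: heading 135 -> 180
  ]
]
Final: pos=(19,45.87), heading=180, 12 segment(s) drawn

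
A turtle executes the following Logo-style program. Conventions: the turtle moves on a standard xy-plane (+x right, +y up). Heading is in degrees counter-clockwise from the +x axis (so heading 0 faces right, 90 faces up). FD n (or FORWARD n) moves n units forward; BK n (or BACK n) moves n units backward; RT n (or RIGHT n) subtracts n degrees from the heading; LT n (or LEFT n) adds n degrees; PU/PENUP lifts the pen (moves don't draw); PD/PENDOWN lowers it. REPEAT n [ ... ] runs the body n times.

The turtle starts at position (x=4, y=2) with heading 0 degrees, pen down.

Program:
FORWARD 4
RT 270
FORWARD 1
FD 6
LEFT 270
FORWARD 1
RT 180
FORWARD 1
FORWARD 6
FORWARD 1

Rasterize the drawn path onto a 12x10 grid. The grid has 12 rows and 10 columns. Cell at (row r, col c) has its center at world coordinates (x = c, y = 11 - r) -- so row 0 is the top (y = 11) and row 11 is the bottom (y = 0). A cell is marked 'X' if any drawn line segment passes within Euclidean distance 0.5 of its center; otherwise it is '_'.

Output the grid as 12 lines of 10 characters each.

Segment 0: (4,2) -> (8,2)
Segment 1: (8,2) -> (8,3)
Segment 2: (8,3) -> (8,9)
Segment 3: (8,9) -> (9,9)
Segment 4: (9,9) -> (8,9)
Segment 5: (8,9) -> (2,9)
Segment 6: (2,9) -> (1,9)

Answer: __________
__________
_XXXXXXXXX
________X_
________X_
________X_
________X_
________X_
________X_
____XXXXX_
__________
__________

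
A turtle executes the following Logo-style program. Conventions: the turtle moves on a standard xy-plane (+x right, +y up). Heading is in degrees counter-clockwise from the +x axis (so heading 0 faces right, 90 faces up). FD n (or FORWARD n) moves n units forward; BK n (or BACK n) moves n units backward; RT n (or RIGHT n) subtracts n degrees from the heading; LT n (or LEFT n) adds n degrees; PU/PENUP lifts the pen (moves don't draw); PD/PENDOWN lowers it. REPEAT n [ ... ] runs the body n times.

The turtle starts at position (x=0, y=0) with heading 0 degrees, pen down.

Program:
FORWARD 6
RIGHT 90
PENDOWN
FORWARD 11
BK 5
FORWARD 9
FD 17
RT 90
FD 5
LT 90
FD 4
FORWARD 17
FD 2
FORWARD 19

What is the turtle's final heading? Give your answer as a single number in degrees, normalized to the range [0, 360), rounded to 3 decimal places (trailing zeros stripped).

Answer: 270

Derivation:
Executing turtle program step by step:
Start: pos=(0,0), heading=0, pen down
FD 6: (0,0) -> (6,0) [heading=0, draw]
RT 90: heading 0 -> 270
PD: pen down
FD 11: (6,0) -> (6,-11) [heading=270, draw]
BK 5: (6,-11) -> (6,-6) [heading=270, draw]
FD 9: (6,-6) -> (6,-15) [heading=270, draw]
FD 17: (6,-15) -> (6,-32) [heading=270, draw]
RT 90: heading 270 -> 180
FD 5: (6,-32) -> (1,-32) [heading=180, draw]
LT 90: heading 180 -> 270
FD 4: (1,-32) -> (1,-36) [heading=270, draw]
FD 17: (1,-36) -> (1,-53) [heading=270, draw]
FD 2: (1,-53) -> (1,-55) [heading=270, draw]
FD 19: (1,-55) -> (1,-74) [heading=270, draw]
Final: pos=(1,-74), heading=270, 10 segment(s) drawn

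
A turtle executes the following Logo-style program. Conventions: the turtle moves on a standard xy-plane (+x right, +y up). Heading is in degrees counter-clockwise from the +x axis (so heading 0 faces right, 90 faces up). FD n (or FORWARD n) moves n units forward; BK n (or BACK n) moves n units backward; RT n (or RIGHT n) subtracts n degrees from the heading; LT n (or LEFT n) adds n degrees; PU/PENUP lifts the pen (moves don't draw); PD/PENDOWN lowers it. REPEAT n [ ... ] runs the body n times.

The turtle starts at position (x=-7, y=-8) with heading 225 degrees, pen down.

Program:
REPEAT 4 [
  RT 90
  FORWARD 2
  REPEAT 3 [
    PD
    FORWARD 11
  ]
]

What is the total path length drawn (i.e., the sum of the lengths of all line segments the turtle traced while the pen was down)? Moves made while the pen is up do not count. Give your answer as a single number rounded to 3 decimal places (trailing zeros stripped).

Answer: 140

Derivation:
Executing turtle program step by step:
Start: pos=(-7,-8), heading=225, pen down
REPEAT 4 [
  -- iteration 1/4 --
  RT 90: heading 225 -> 135
  FD 2: (-7,-8) -> (-8.414,-6.586) [heading=135, draw]
  REPEAT 3 [
    -- iteration 1/3 --
    PD: pen down
    FD 11: (-8.414,-6.586) -> (-16.192,1.192) [heading=135, draw]
    -- iteration 2/3 --
    PD: pen down
    FD 11: (-16.192,1.192) -> (-23.971,8.971) [heading=135, draw]
    -- iteration 3/3 --
    PD: pen down
    FD 11: (-23.971,8.971) -> (-31.749,16.749) [heading=135, draw]
  ]
  -- iteration 2/4 --
  RT 90: heading 135 -> 45
  FD 2: (-31.749,16.749) -> (-30.335,18.163) [heading=45, draw]
  REPEAT 3 [
    -- iteration 1/3 --
    PD: pen down
    FD 11: (-30.335,18.163) -> (-22.556,25.941) [heading=45, draw]
    -- iteration 2/3 --
    PD: pen down
    FD 11: (-22.556,25.941) -> (-14.778,33.719) [heading=45, draw]
    -- iteration 3/3 --
    PD: pen down
    FD 11: (-14.778,33.719) -> (-7,41.497) [heading=45, draw]
  ]
  -- iteration 3/4 --
  RT 90: heading 45 -> 315
  FD 2: (-7,41.497) -> (-5.586,40.083) [heading=315, draw]
  REPEAT 3 [
    -- iteration 1/3 --
    PD: pen down
    FD 11: (-5.586,40.083) -> (2.192,32.305) [heading=315, draw]
    -- iteration 2/3 --
    PD: pen down
    FD 11: (2.192,32.305) -> (9.971,24.527) [heading=315, draw]
    -- iteration 3/3 --
    PD: pen down
    FD 11: (9.971,24.527) -> (17.749,16.749) [heading=315, draw]
  ]
  -- iteration 4/4 --
  RT 90: heading 315 -> 225
  FD 2: (17.749,16.749) -> (16.335,15.335) [heading=225, draw]
  REPEAT 3 [
    -- iteration 1/3 --
    PD: pen down
    FD 11: (16.335,15.335) -> (8.556,7.556) [heading=225, draw]
    -- iteration 2/3 --
    PD: pen down
    FD 11: (8.556,7.556) -> (0.778,-0.222) [heading=225, draw]
    -- iteration 3/3 --
    PD: pen down
    FD 11: (0.778,-0.222) -> (-7,-8) [heading=225, draw]
  ]
]
Final: pos=(-7,-8), heading=225, 16 segment(s) drawn

Segment lengths:
  seg 1: (-7,-8) -> (-8.414,-6.586), length = 2
  seg 2: (-8.414,-6.586) -> (-16.192,1.192), length = 11
  seg 3: (-16.192,1.192) -> (-23.971,8.971), length = 11
  seg 4: (-23.971,8.971) -> (-31.749,16.749), length = 11
  seg 5: (-31.749,16.749) -> (-30.335,18.163), length = 2
  seg 6: (-30.335,18.163) -> (-22.556,25.941), length = 11
  seg 7: (-22.556,25.941) -> (-14.778,33.719), length = 11
  seg 8: (-14.778,33.719) -> (-7,41.497), length = 11
  seg 9: (-7,41.497) -> (-5.586,40.083), length = 2
  seg 10: (-5.586,40.083) -> (2.192,32.305), length = 11
  seg 11: (2.192,32.305) -> (9.971,24.527), length = 11
  seg 12: (9.971,24.527) -> (17.749,16.749), length = 11
  seg 13: (17.749,16.749) -> (16.335,15.335), length = 2
  seg 14: (16.335,15.335) -> (8.556,7.556), length = 11
  seg 15: (8.556,7.556) -> (0.778,-0.222), length = 11
  seg 16: (0.778,-0.222) -> (-7,-8), length = 11
Total = 140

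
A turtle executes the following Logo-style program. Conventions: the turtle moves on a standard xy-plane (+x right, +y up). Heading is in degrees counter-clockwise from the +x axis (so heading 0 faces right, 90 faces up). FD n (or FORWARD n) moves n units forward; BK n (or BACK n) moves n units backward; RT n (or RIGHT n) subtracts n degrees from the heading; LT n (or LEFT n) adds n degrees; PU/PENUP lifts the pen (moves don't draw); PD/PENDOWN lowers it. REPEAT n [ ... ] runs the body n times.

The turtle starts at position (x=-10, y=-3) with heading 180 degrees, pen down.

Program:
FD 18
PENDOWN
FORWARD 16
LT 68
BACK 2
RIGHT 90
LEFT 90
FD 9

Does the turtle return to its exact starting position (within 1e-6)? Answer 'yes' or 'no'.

Answer: no

Derivation:
Executing turtle program step by step:
Start: pos=(-10,-3), heading=180, pen down
FD 18: (-10,-3) -> (-28,-3) [heading=180, draw]
PD: pen down
FD 16: (-28,-3) -> (-44,-3) [heading=180, draw]
LT 68: heading 180 -> 248
BK 2: (-44,-3) -> (-43.251,-1.146) [heading=248, draw]
RT 90: heading 248 -> 158
LT 90: heading 158 -> 248
FD 9: (-43.251,-1.146) -> (-46.622,-9.49) [heading=248, draw]
Final: pos=(-46.622,-9.49), heading=248, 4 segment(s) drawn

Start position: (-10, -3)
Final position: (-46.622, -9.49)
Distance = 37.193; >= 1e-6 -> NOT closed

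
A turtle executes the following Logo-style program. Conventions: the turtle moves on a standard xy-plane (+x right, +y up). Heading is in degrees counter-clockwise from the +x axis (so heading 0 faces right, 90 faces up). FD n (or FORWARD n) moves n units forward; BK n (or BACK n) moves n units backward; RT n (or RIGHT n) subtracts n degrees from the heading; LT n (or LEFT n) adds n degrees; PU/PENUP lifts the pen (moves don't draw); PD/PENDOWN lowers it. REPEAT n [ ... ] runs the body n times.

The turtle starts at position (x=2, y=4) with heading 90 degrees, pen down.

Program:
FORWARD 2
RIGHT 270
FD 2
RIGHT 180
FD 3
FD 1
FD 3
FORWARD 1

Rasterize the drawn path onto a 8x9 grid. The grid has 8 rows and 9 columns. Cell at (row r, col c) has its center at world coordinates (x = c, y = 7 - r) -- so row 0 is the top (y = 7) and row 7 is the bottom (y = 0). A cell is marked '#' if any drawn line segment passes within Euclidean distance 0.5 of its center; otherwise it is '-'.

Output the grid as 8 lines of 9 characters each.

Answer: ---------
#########
--#------
--#------
---------
---------
---------
---------

Derivation:
Segment 0: (2,4) -> (2,6)
Segment 1: (2,6) -> (0,6)
Segment 2: (0,6) -> (3,6)
Segment 3: (3,6) -> (4,6)
Segment 4: (4,6) -> (7,6)
Segment 5: (7,6) -> (8,6)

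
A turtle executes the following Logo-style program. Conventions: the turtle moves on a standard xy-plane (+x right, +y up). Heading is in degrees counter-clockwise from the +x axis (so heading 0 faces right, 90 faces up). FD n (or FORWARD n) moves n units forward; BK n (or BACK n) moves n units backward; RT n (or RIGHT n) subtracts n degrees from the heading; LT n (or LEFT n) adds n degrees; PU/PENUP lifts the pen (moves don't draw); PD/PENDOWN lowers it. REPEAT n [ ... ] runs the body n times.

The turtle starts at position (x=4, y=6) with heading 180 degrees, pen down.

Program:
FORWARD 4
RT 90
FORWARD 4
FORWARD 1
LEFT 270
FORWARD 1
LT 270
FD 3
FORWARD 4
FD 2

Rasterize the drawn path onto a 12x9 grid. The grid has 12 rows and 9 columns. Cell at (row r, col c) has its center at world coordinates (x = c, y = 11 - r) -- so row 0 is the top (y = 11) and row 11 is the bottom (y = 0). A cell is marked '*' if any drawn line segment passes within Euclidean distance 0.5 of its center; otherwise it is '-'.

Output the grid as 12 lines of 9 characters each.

Answer: **-------
**-------
**-------
**-------
**-------
*****----
-*-------
-*-------
-*-------
-*-------
---------
---------

Derivation:
Segment 0: (4,6) -> (0,6)
Segment 1: (0,6) -> (0,10)
Segment 2: (0,10) -> (0,11)
Segment 3: (0,11) -> (1,11)
Segment 4: (1,11) -> (1,8)
Segment 5: (1,8) -> (1,4)
Segment 6: (1,4) -> (1,2)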